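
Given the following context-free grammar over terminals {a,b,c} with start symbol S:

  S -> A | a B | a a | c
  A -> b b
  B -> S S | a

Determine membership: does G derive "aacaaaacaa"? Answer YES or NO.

CNF form of G:
  S -> T0 T0 | T1 B | T1 T1 | c
  A -> T0 T0
  B -> S S | a
  T0 -> b
  T1 -> a

CYK fill:
  T[0,0] 'a' = {B,T1}  orig:{B}
  T[1,1] 'a' = {B,T1}  orig:{B}
  T[2,2] 'c' = {S}
  T[3,3] 'a' = {B,T1}  orig:{B}
  T[4,4] 'a' = {B,T1}  orig:{B}
  T[5,5] 'a' = {B,T1}  orig:{B}
  T[6,6] 'a' = {B,T1}  orig:{B}
  T[7,7] 'c' = {S}
  T[8,8] 'a' = {B,T1}  orig:{B}
  T[9,9] 'a' = {B,T1}  orig:{B}
  T[0,1] 'aa' = {S}
  T[1,2] 'ac' = ∅
  T[2,3] 'ca' = ∅
  T[3,4] 'aa' = {S}
  T[4,5] 'aa' = {S}
  T[5,6] 'aa' = {S}
  T[6,7] 'ac' = ∅
  T[7,8] 'ca' = ∅
  T[8,9] 'aa' = {S}
  T[0,2] 'aac' = {B}
  T[1,3] 'aca' = ∅
  T[2,4] 'caa' = {B}
  T[3,5] 'aaa' = ∅
  T[4,6] 'aaa' = ∅
  T[5,7] 'aac' = {B}
  T[6,8] 'aca' = ∅
  T[7,9] 'caa' = {B}
  T[0,3] 'aaca' = ∅
  T[1,4] 'acaa' = {S}
  T[2,5] 'caaa' = ∅
  T[3,6] 'aaaa' = {B}
  T[4,7] 'aaac' = {S}
  T[5,8] 'aaca' = ∅
  T[6,9] 'acaa' = {S}
  T[0,4] 'aacaa' = ∅
  T[1,5] 'acaaa' = ∅
  T[2,6] 'caaaa' = ∅
  T[3,7] 'aaaac' = ∅
  T[4,8] 'aaaca' = ∅
  T[5,9] 'aacaa' = ∅
  T[0,5] 'aacaaa' = ∅
  T[1,6] 'acaaaa' = {B}
  T[2,7] 'caaaac' = ∅
  T[3,8] 'aaaaca' = ∅
  T[4,9] 'aaacaa' = {B}
  T[0,6] 'aacaaaa' = {S}
  T[1,7] 'acaaaac' = ∅
  T[2,8] 'caaaaca' = ∅
  T[3,9] 'aaaacaa' = {S}
  T[0,7] 'aacaaaac' = {B}
  T[1,8] 'acaaaaca' = ∅
  T[2,9] 'caaaacaa' = {B}
  T[0,8] 'aacaaaaca' = ∅
  T[1,9] 'acaaaacaa' = {S}
  T[0,9] 'aacaaaacaa' = ∅

S ∉ T[0,9] ⇒ NO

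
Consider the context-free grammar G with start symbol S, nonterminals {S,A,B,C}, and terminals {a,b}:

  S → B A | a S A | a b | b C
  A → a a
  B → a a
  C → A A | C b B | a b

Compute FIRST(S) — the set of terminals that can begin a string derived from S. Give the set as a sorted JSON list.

FIRST iteration:
pass 1:
  A via A→a a: +{a}
  B via B→a a: +{a}
  C via C→A A: +{a}
  S via S→B A: +{a}
  S via S→b C: +{b}
  FIRST(S)={a,b}  FIRST(A)={a}  FIRST(B)={a}  FIRST(C)={a}
pass 2: (no change)
  FIRST(S)={a,b}  FIRST(A)={a}  FIRST(B)={a}  FIRST(C)={a}

FIRST(S) = ["a", "b"]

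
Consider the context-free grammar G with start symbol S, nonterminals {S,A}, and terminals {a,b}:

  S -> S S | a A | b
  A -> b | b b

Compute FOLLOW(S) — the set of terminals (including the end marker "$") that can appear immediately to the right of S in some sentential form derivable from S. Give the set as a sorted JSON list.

Compute FIRST by fixpoint:
round 1:
  A via A→b: +{b}
  S via S→a A: +{a}
  S via S→b: +{b}
  FIRST(S)={a,b}  FIRST(A)={b}
round 2: (stable)
  FIRST(S)={a,b}  FIRST(A)={b}

FOLLOW iteration:
FOLLOW(S) := {$}
pass 1:
  S→S S: FOLLOW(S) ⊇ FIRST(S) = {a,b}; new: +{a,b}
  S→a A: FOLLOW(A) ⊇ FOLLOW(S) ⊇ {$,a,b}; new: +{$,a,b}
  FOLLOW(S)={$,a,b}  FOLLOW(A)={$,a,b}
pass 2: (no change)
  FOLLOW(S)={$,a,b}  FOLLOW(A)={$,a,b}

FOLLOW(S) = ["$", "a", "b"]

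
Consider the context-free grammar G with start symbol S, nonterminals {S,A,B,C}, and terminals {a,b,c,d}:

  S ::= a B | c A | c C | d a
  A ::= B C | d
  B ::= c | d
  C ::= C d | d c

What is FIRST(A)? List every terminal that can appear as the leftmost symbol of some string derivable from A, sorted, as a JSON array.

FIRST sets, iterate to fixpoint:
iter 1:
  A via A→d: +{d}
  B via B→c: +{c}
  B via B→d: +{d}
  C via C→d c: +{d}
  S via S→a B: +{a}
  S via S→c A: +{c}
  S via S→d a: +{d}
  FIRST(S)={a,c,d}  FIRST(A)={d}  FIRST(B)={c,d}  FIRST(C)={d}
iter 2:
  A via A→B C: +{c}
  FIRST(S)={a,c,d}  FIRST(A)={c,d}  FIRST(B)={c,d}  FIRST(C)={d}
iter 3: done
  FIRST(S)={a,c,d}  FIRST(A)={c,d}  FIRST(B)={c,d}  FIRST(C)={d}

FIRST(A) = ["c", "d"]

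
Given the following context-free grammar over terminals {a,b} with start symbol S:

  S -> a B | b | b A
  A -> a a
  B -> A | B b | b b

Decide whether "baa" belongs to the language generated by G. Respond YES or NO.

CNF form of G:
  S -> T0 B | T1 A | b
  A -> T0 T0
  B -> B T1 | T0 T0 | T1 T1
  T0 -> a
  T1 -> b

CYK fill:
  cell(0,0) b: {S,T1}  orig:{S}
  cell(1,1) a: {T0}  orig:{}
  cell(2,2) a: {T0}  orig:{}
  cell(0,1) ba: ∅
  cell(1,2) aa: {A,B}
  cell(0,2) baa: {S}

S ∈ T[0,2] ⇒ YES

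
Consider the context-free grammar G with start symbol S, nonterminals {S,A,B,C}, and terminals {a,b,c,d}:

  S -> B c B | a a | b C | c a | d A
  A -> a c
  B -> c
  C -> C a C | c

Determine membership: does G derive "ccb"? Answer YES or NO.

CNF form of G:
  S -> B X5 | T0 T0 | T1 T0 | T2 C | T3 A
  A -> T0 T1
  B -> c
  C -> C X4 | c
  T0 -> a
  T1 -> c
  T2 -> b
  T3 -> d
  X4 -> T0 C
  X5 -> T1 B

CYK table (by increasing span):
  T[0,0] 'c' = {B,C,T1}  orig:{B,C}
  T[1,1] 'c' = {B,C,T1}  orig:{B,C}
  T[2,2] 'b' = {T2}  orig:{}
  T[0,1] 'cc' = {X5}  orig:{}
  T[1,2] 'cb' = ∅
  T[0,2] 'ccb' = ∅

S ∉ T[0,2] ⇒ NO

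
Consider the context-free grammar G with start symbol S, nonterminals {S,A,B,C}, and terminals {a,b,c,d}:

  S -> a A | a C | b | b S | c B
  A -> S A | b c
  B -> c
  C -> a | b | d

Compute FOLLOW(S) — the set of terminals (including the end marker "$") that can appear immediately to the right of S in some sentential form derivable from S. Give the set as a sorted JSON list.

Compute FIRST by fixpoint:
pass 1:
  A via A→b c: +{b}
  B via B→c: +{c}
  C via C→a: +{a}
  C via C→b: +{b}
  C via C→d: +{d}
  S via S→a A: +{a}
  S via S→b: +{b}
  S via S→c B: +{c}
  FIRST[S]={a,b,c}  FIRST[A]={b}  FIRST[B]={c}  FIRST[C]={a,b,d}
pass 2:
  A via A→S A: +{a,c}
  FIRST[S]={a,b,c}  FIRST[A]={a,b,c}  FIRST[B]={c}  FIRST[C]={a,b,d}
pass 3: (stable)
  FIRST[S]={a,b,c}  FIRST[A]={a,b,c}  FIRST[B]={c}  FIRST[C]={a,b,d}

Compute FOLLOW by fixpoint:
FOLLOW(S) := {$}
iter 1:
  A→S A: FOLLOW(S) ⊇ FIRST(A) = {a,b,c}; new: +{a,b,c}
  S→a A: FOLLOW(A) ⊇ FOLLOW(S) ⊇ {$,a,b,c}; new: +{$,a,b,c}
  S→a C: FOLLOW(C) ⊇ FOLLOW(S) ⊇ {$,a,b,c}; new: +{$,a,b,c}
  S→c B: FOLLOW(B) ⊇ FOLLOW(S) ⊇ {$,a,b,c}; new: +{$,a,b,c}
  FOLLOW[S]={$,a,b,c}  FOLLOW[A]={$,a,b,c}  FOLLOW[B]={$,a,b,c}  FOLLOW[C]={$,a,b,c}
iter 2: done
  FOLLOW[S]={$,a,b,c}  FOLLOW[A]={$,a,b,c}  FOLLOW[B]={$,a,b,c}  FOLLOW[C]={$,a,b,c}

FOLLOW(S) = ["$", "a", "b", "c"]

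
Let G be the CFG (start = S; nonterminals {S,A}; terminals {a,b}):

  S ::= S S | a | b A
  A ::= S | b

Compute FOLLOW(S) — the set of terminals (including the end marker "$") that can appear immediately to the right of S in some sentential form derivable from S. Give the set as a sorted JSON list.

FIRST sets, iterate to fixpoint:
[1]
  A via A→b: +{b}
  S via S→a: +{a}
  S via S→b A: +{b}
  FIRST(S)={a,b}  FIRST(A)={b}
[2]
  A via A→S: +{a}
  FIRST(S)={a,b}  FIRST(A)={a,b}
[3] done
  FIRST(S)={a,b}  FIRST(A)={a,b}

FOLLOW iteration:
FOLLOW(S) := {$}
pass 1:
  S→S S: FOLLOW(S) ⊇ FIRST(S) = {a,b}; new: +{a,b}
  S→b A: FOLLOW(A) ⊇ FOLLOW(S) ⊇ {$,a,b}; new: +{$,a,b}
  FOLLOW[S]={$,a,b}  FOLLOW[A]={$,a,b}
pass 2: (stable)
  FOLLOW[S]={$,a,b}  FOLLOW[A]={$,a,b}

FOLLOW(S) = ["$", "a", "b"]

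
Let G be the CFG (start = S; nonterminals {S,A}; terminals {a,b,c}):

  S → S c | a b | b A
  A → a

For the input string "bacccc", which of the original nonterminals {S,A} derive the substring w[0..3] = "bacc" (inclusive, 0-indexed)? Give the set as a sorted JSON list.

CNF form of G:
  S -> S T0 | T1 T2 | T2 A
  A -> a
  T0 -> c
  T1 -> a
  T2 -> b

Fill CYK table bottom-up — only the sub-triangle for w[0..3]:
  T[0,0] 'b' = {T2}  orig:{}
  T[1,1] 'a' = {A,T1}  orig:{A}
  T[2,2] 'c' = {T0}  orig:{}
  T[3,3] 'c' = {T0}  orig:{}
  T[0,1] 'ba' = {S}
  T[1,2] 'ac' = ∅
  T[2,3] 'cc' = ∅
  T[0,2] 'bac' = {S}
  T[1,3] 'acc' = ∅
  T[0,3] 'bacc' = {S}

Original NTs in T[0,3] deriving "bacc": ["S"]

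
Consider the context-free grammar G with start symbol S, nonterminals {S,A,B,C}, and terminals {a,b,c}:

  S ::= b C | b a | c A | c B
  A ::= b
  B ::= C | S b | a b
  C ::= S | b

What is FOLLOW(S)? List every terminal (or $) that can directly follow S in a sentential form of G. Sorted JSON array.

FIRST iteration:
round 1:
  A via A→b: +{b}
  B via B→a b: +{a}
  C via C→b: +{b}
  S via S→b C: +{b}
  S via S→c A: +{c}
  FIRST[S]={b,c}  FIRST[A]={b}  FIRST[B]={a}  FIRST[C]={b}
round 2:
  B via B→C: +{b}
  B via B→S b: +{c}
  C via C→S: +{c}
  FIRST[S]={b,c}  FIRST[A]={b}  FIRST[B]={a,b,c}  FIRST[C]={b,c}
round 3: (stable)
  FIRST[S]={b,c}  FIRST[A]={b}  FIRST[B]={a,b,c}  FIRST[C]={b,c}

FOLLOW iteration:
seed FOLLOW(S) with $
round 1:
  B→S b: FOLLOW(S) ⊇ FIRST(b) = {b}; new: +{b}
  S→b C: FOLLOW(C) ⊇ FOLLOW(S) ⊇ {$,b}; new: +{$,b}
  S→c A: FOLLOW(A) ⊇ FOLLOW(S) ⊇ {$,b}; new: +{$,b}
  S→c B: FOLLOW(B) ⊇ FOLLOW(S) ⊇ {$,b}; new: +{$,b}
  FOLLOW(S)={$,b}  FOLLOW(A)={$,b}  FOLLOW(B)={$,b}  FOLLOW(C)={$,b}
round 2: done
  FOLLOW(S)={$,b}  FOLLOW(A)={$,b}  FOLLOW(B)={$,b}  FOLLOW(C)={$,b}

FOLLOW(S) = ["$", "b"]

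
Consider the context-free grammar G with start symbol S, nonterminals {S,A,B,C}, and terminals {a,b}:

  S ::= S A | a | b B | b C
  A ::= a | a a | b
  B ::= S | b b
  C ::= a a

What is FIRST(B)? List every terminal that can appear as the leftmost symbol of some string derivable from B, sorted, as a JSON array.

FIRST sets, iterate to fixpoint:
pass 1:
  A via A→a: +{a}
  A via A→b: +{b}
  B via B→b b: +{b}
  C via C→a a: +{a}
  S via S→a: +{a}
  S via S→b B: +{b}
  FIRST[S]={a,b}  FIRST[A]={a,b}  FIRST[B]={b}  FIRST[C]={a}
pass 2:
  B via B→S: +{a}
  FIRST[S]={a,b}  FIRST[A]={a,b}  FIRST[B]={a,b}  FIRST[C]={a}
pass 3: done
  FIRST[S]={a,b}  FIRST[A]={a,b}  FIRST[B]={a,b}  FIRST[C]={a}

FIRST(B) = ["a", "b"]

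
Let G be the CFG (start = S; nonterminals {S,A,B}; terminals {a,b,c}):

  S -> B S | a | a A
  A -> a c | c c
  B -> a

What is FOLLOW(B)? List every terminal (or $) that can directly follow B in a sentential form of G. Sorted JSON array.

Compute FIRST by fixpoint:
[1]
  A via A→a c: +{a}
  A via A→c c: +{c}
  B via B→a: +{a}
  S via S→B S: +{a}
  FIRST(S)={a}  FIRST(A)={a,c}  FIRST(B)={a}
[2] (no change)
  FIRST(S)={a}  FIRST(A)={a,c}  FIRST(B)={a}

FOLLOW sets:
FOLLOW(S) := {$}
[1]
  S→B S: FOLLOW(B) ⊇ FIRST(S) = {a}; new: +{a}
  S→a A: FOLLOW(A) ⊇ FOLLOW(S) ⊇ {$}; new: +{$}
  FOLLOW[S]={$}  FOLLOW[A]={$}  FOLLOW[B]={a}
[2] done
  FOLLOW[S]={$}  FOLLOW[A]={$}  FOLLOW[B]={a}

FOLLOW(B) = ["a"]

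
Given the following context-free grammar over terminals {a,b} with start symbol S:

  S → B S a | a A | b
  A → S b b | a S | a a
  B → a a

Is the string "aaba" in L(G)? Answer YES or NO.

CNF form of G:
  S -> B X3 | T1 A | b
  A -> S X2 | T1 S | T1 T1
  B -> T1 T1
  T0 -> b
  T1 -> a
  X2 -> T0 T0
  X3 -> S T1

CYK fill:
  [0..0]={T1}  "a"  orig:{}
  [1..1]={T1}  "a"  orig:{}
  [2..2]={S,T0}  "b"  orig:{S}
  [3..3]={T1}  "a"  orig:{}
  [0..1]={A,B}  "aa"
  [1..2]={A}  "ab"
  [2..3]={X3}  "ba"  orig:{}
  [0..2]={S}  "aab"
  [1..3]=∅  "aba"
  [0..3]={S,X3}  "aaba"  orig:{S}

S ∈ T[0,3] ⇒ YES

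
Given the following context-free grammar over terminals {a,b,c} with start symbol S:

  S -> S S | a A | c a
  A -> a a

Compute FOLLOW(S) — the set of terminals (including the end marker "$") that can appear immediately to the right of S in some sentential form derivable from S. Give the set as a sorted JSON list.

FIRST sets, iterate to fixpoint:
pass 1:
  A via A→a a: +{a}
  S via S→a A: +{a}
  S via S→c a: +{c}
  FIRST(S)={a,c}  FIRST(A)={a}
pass 2: (no change)
  FIRST(S)={a,c}  FIRST(A)={a}

Compute FOLLOW by fixpoint:
initialize: $ ∈ FOLLOW(S)
pass 1:
  S→S S: FOLLOW(S) ⊇ FIRST(S) = {a,c}; new: +{a,c}
  S→a A: FOLLOW(A) ⊇ FOLLOW(S) ⊇ {$,a,c}; new: +{$,a,c}
  FOLLOW[S]={$,a,c}  FOLLOW[A]={$,a,c}
pass 2: (stable)
  FOLLOW[S]={$,a,c}  FOLLOW[A]={$,a,c}

FOLLOW(S) = ["$", "a", "c"]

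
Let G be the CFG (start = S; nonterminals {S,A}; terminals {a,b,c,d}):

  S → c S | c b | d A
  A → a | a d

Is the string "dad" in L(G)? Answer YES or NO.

CNF form of G:
  S -> T1 A | T2 S | T2 T3
  A -> T0 T1 | a
  T0 -> a
  T1 -> d
  T2 -> c
  T3 -> b

CYK fill:
  [0..0]={T1}  "d"  orig:{}
  [1..1]={A,T0}  "a"  orig:{A}
  [2..2]={T1}  "d"  orig:{}
  [0..1]={S}  "da"
  [1..2]={A}  "ad"
  [0..2]={S}  "dad"

S ∈ T[0,2] ⇒ YES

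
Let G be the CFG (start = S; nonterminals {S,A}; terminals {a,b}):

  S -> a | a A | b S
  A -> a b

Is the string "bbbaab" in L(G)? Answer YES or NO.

Convert to CNF:
  S -> T0 A | T1 S | a
  A -> T0 T1
  T0 -> a
  T1 -> b

CYK table (by increasing span):
  [0..0]={T1}  "b"  orig:{}
  [1..1]={T1}  "b"  orig:{}
  [2..2]={T1}  "b"  orig:{}
  [3..3]={S,T0}  "a"  orig:{S}
  [4..4]={S,T0}  "a"  orig:{S}
  [5..5]={T1}  "b"  orig:{}
  [0..1]=∅  "bb"
  [1..2]=∅  "bb"
  [2..3]={S}  "ba"
  [3..4]=∅  "aa"
  [4..5]={A}  "ab"
  [0..2]=∅  "bbb"
  [1..3]={S}  "bba"
  [2..4]=∅  "baa"
  [3..5]={S}  "aab"
  [0..3]={S}  "bbba"
  [1..4]=∅  "bbaa"
  [2..5]={S}  "baab"
  [0..4]=∅  "bbbaa"
  [1..5]={S}  "bbaab"
  [0..5]={S}  "bbbaab"

S ∈ T[0,5] ⇒ YES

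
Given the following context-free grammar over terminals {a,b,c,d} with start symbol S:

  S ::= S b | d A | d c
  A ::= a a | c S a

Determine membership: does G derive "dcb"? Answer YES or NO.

Convert to CNF:
  S -> S T2 | T3 A | T3 T1
  A -> T0 T0 | T1 X4
  T0 -> a
  T1 -> c
  T2 -> b
  T3 -> d
  X4 -> S T0

CYK table (by increasing span):
  [0..0]={T3}  "d"  orig:{}
  [1..1]={T1}  "c"  orig:{}
  [2..2]={T2}  "b"  orig:{}
  [0..1]={S}  "dc"
  [1..2]=∅  "cb"
  [0..2]={S}  "dcb"

S ∈ T[0,2] ⇒ YES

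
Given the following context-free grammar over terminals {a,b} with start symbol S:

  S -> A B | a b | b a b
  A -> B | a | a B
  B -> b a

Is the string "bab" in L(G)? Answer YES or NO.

CNF form of G:
  S -> A B | T0 T1 | T1 X2
  A -> T0 B | T1 T0 | a
  B -> T1 T0
  T0 -> a
  T1 -> b
  X2 -> T0 T1

CYK fill:
  cell(0,0) b: {T1}  orig:{}
  cell(1,1) a: {A,T0}  orig:{A}
  cell(2,2) b: {T1}  orig:{}
  cell(0,1) ba: {A,B}
  cell(1,2) ab: {S,X2}  orig:{S}
  cell(0,2) bab: {S}

S ∈ T[0,2] ⇒ YES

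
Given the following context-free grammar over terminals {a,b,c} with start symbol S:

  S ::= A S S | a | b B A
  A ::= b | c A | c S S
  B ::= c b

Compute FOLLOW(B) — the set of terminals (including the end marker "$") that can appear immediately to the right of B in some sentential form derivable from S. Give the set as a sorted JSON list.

FIRST sets, iterate to fixpoint:
round 1:
  A via A→b: +{b}
  A via A→c A: +{c}
  B via B→c b: +{c}
  S via S→A S S: +{b,c}
  S via S→a: +{a}
  S: {a,b,c}  A: {b,c}  B: {c}
round 2: (stable)
  S: {a,b,c}  A: {b,c}  B: {c}

FOLLOW iteration:
initialize: $ ∈ FOLLOW(S)
iter 1:
  A→c S S: FOLLOW(S) ⊇ FIRST(S) = {a,b,c}; new: +{a,b,c}
  S→A S S: FOLLOW(A) ⊇ FIRST(S) = {a,b,c}; new: +{a,b,c}
  S→b B A: FOLLOW(B) ⊇ FIRST(A) = {b,c}; new: +{b,c}
  S→b B A: FOLLOW(A) ⊇ FOLLOW(S) ⊇ {$,a,b,c}; new: +{$}
  FOLLOW[S]={$,a,b,c}  FOLLOW[A]={$,a,b,c}  FOLLOW[B]={b,c}
iter 2: (stable)
  FOLLOW[S]={$,a,b,c}  FOLLOW[A]={$,a,b,c}  FOLLOW[B]={b,c}

FOLLOW(B) = ["b", "c"]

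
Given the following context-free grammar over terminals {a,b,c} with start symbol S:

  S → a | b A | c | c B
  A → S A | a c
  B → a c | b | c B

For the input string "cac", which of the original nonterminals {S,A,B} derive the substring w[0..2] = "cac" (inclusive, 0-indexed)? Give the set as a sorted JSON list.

CNF form of G:
  S -> T1 B | T2 A | a | c
  A -> S A | T0 T1
  B -> T0 T1 | T1 B | b
  T0 -> a
  T1 -> c
  T2 -> b

CYK table (by increasing span), restricted to cells inside w[0..2]:
  T[0,0] 'c' = {S,T1}  orig:{S}
  T[1,1] 'a' = {S,T0}  orig:{S}
  T[2,2] 'c' = {S,T1}  orig:{S}
  T[0,1] 'ca' = ∅
  T[1,2] 'ac' = {A,B}
  T[0,2] 'cac' = {A,B,S}

Original NTs in T[0,2] deriving "cac": ["A", "B", "S"]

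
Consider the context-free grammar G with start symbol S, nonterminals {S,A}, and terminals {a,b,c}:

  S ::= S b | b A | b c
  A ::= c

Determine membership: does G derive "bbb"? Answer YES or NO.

Convert to CNF:
  S -> S T0 | T0 A | T0 T1
  A -> c
  T0 -> b
  T1 -> c

Fill CYK table bottom-up:
  [0..0]={T0}  "b"  orig:{}
  [1..1]={T0}  "b"  orig:{}
  [2..2]={T0}  "b"  orig:{}
  [0..1]=∅  "bb"
  [1..2]=∅  "bb"
  [0..2]=∅  "bbb"

S ∉ T[0,2] ⇒ NO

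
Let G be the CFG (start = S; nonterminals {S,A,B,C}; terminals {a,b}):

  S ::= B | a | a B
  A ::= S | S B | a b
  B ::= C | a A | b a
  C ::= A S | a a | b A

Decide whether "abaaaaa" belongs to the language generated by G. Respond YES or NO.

Convert to CNF:
  S -> A S | T0 A | T0 B | T0 T0 | T1 A | T1 T0 | a
  A -> A S | S B | T0 A | T0 B | T0 T0 | T0 T1 | T1 A | T1 T0 | a
  B -> A S | T0 A | T0 T0 | T1 A | T1 T0
  C -> A S | T0 T0 | T1 A
  T0 -> a
  T1 -> b

Fill CYK table bottom-up:
  cell(0,0) a: {A,S,T0}  orig:{A,S}
  cell(1,1) b: {T1}  orig:{}
  cell(2,2) a: {A,S,T0}  orig:{A,S}
  cell(3,3) a: {A,S,T0}  orig:{A,S}
  cell(4,4) a: {A,S,T0}  orig:{A,S}
  cell(5,5) a: {A,S,T0}  orig:{A,S}
  cell(6,6) a: {A,S,T0}  orig:{A,S}
  cell(0,1) ab: {A}
  cell(1,2) ba: {A,B,C,S}
  cell(2,3) aa: {A,B,C,S}
  cell(3,4) aa: {A,B,C,S}
  cell(4,5) aa: {A,B,C,S}
  cell(5,6) aa: {A,B,C,S}
  cell(0,2) aba: {A,B,C,S}
  cell(1,3) baa: {A,B,C,S}
  cell(2,4) aaa: {A,B,C,S}
  cell(3,5) aaa: {A,B,C,S}
  cell(4,6) aaa: {A,B,C,S}
  cell(0,3) abaa: {A,B,C,S}
  cell(1,4) baaa: {A,B,C,S}
  cell(2,5) aaaa: {A,B,C,S}
  cell(3,6) aaaa: {A,B,C,S}
  cell(0,4) abaaa: {A,B,C,S}
  cell(1,5) baaaa: {A,B,C,S}
  cell(2,6) aaaaa: {A,B,C,S}
  cell(0,5) abaaaa: {A,B,C,S}
  cell(1,6) baaaaa: {A,B,C,S}
  cell(0,6) abaaaaa: {A,B,C,S}

S ∈ T[0,6] ⇒ YES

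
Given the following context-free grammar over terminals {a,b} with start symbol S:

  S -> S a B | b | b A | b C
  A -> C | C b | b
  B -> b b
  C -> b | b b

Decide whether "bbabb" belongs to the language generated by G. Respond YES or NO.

Convert to CNF:
  S -> S X2 | T0 A | T0 C | b
  A -> C T0 | T0 T0 | b
  B -> T0 T0
  C -> T0 T0 | b
  T0 -> b
  T1 -> a
  X2 -> T1 B

CYK table (by increasing span):
  [0..0]={A,C,S,T0}  "b"  orig:{A,C,S}
  [1..1]={A,C,S,T0}  "b"  orig:{A,C,S}
  [2..2]={T1}  "a"  orig:{}
  [3..3]={A,C,S,T0}  "b"  orig:{A,C,S}
  [4..4]={A,C,S,T0}  "b"  orig:{A,C,S}
  [0..1]={A,B,C,S}  "bb"
  [1..2]=∅  "ba"
  [2..3]=∅  "ab"
  [3..4]={A,B,C,S}  "bb"
  [0..2]=∅  "bba"
  [1..3]=∅  "bab"
  [2..4]={X2}  "abb"  orig:{}
  [0..3]=∅  "bbab"
  [1..4]={S}  "babb"
  [0..4]={S}  "bbabb"

S ∈ T[0,4] ⇒ YES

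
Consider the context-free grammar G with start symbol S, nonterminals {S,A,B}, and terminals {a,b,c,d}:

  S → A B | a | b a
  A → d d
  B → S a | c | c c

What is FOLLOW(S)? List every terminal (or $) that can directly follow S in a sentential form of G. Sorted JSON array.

FIRST sets, iterate to fixpoint:
[1]
  A via A→d d: +{d}
  B via B→c: +{c}
  S via S→A B: +{d}
  S via S→a: +{a}
  S via S→b a: +{b}
  FIRST[S]={a,b,d}  FIRST[A]={d}  FIRST[B]={c}
[2]
  B via B→S a: +{a,b,d}
  FIRST[S]={a,b,d}  FIRST[A]={d}  FIRST[B]={a,b,c,d}
[3] (stable)
  FIRST[S]={a,b,d}  FIRST[A]={d}  FIRST[B]={a,b,c,d}

FOLLOW sets:
FOLLOW(S) := {$}
[1]
  B→S a: FOLLOW(S) ⊇ FIRST(a) = {a}; new: +{a}
  S→A B: FOLLOW(A) ⊇ FIRST(B) = {a,b,c,d}; new: +{a,b,c,d}
  S→A B: FOLLOW(B) ⊇ FOLLOW(S) ⊇ {$,a}; new: +{$,a}
  FOLLOW(S)={$,a}  FOLLOW(A)={a,b,c,d}  FOLLOW(B)={$,a}
[2] (no change)
  FOLLOW(S)={$,a}  FOLLOW(A)={a,b,c,d}  FOLLOW(B)={$,a}

FOLLOW(S) = ["$", "a"]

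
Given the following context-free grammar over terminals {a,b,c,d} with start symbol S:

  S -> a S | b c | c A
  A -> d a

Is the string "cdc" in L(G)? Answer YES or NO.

CNF form of G:
  S -> T1 S | T2 T3 | T3 A
  A -> T0 T1
  T0 -> d
  T1 -> a
  T2 -> b
  T3 -> c

CYK fill:
  cell(0,0) c: {T3}  orig:{}
  cell(1,1) d: {T0}  orig:{}
  cell(2,2) c: {T3}  orig:{}
  cell(0,1) cd: ∅
  cell(1,2) dc: ∅
  cell(0,2) cdc: ∅

S ∉ T[0,2] ⇒ NO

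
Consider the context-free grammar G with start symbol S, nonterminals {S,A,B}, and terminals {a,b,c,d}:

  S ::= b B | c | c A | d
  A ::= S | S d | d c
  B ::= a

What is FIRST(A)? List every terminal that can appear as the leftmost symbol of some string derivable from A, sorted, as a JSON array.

FIRST iteration:
iter 1:
  A via A→d c: +{d}
  B via B→a: +{a}
  S via S→b B: +{b}
  S via S→c: +{c}
  S via S→d: +{d}
  FIRST[S]={b,c,d}  FIRST[A]={d}  FIRST[B]={a}
iter 2:
  A via A→S: +{b,c}
  FIRST[S]={b,c,d}  FIRST[A]={b,c,d}  FIRST[B]={a}
iter 3: (no change)
  FIRST[S]={b,c,d}  FIRST[A]={b,c,d}  FIRST[B]={a}

FIRST(A) = ["b", "c", "d"]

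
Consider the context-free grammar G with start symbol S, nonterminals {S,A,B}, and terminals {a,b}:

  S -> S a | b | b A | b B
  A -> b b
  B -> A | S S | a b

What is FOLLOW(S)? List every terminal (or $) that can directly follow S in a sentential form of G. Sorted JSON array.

Compute FIRST by fixpoint:
iter 1:
  A via A→b b: +{b}
  B via B→A: +{b}
  B via B→a b: +{a}
  S via S→b: +{b}
  FIRST[S]={b}  FIRST[A]={b}  FIRST[B]={a,b}
iter 2: done
  FIRST[S]={b}  FIRST[A]={b}  FIRST[B]={a,b}

FOLLOW sets:
FOLLOW(S) := {$}
iter 1:
  B→S S: FOLLOW(S) ⊇ FIRST(S) = {b}; new: +{b}
  S→S a: FOLLOW(S) ⊇ FIRST(a) = {a}; new: +{a}
  S→b A: FOLLOW(A) ⊇ FOLLOW(S) ⊇ {$,a,b}; new: +{$,a,b}
  S→b B: FOLLOW(B) ⊇ FOLLOW(S) ⊇ {$,a,b}; new: +{$,a,b}
  FOLLOW(S)={$,a,b}  FOLLOW(A)={$,a,b}  FOLLOW(B)={$,a,b}
iter 2: — fixpoint
  FOLLOW(S)={$,a,b}  FOLLOW(A)={$,a,b}  FOLLOW(B)={$,a,b}

FOLLOW(S) = ["$", "a", "b"]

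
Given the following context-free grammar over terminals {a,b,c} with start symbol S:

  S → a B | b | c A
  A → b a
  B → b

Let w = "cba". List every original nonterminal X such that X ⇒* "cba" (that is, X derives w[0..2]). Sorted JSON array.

CNF form of G:
  S -> T1 B | T2 A | b
  A -> T0 T1
  B -> b
  T0 -> b
  T1 -> a
  T2 -> c

Fill CYK table bottom-up (cells [i..j] with 0 ≤ i ≤ j ≤ 2 only):
  cell(0,0) c: {T2}  orig:{}
  cell(1,1) b: {B,S,T0}  orig:{B,S}
  cell(2,2) a: {T1}  orig:{}
  cell(0,1) cb: ∅
  cell(1,2) ba: {A}
  cell(0,2) cba: {S}

Original NTs in T[0,2] deriving "cba": ["S"]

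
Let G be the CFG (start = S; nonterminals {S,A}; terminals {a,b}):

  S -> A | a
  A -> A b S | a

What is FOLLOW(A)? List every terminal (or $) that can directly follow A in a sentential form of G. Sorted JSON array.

FIRST sets, iterate to fixpoint:
round 1:
  A via A→a: +{a}
  S via S→A: +{a}
  FIRST(S)={a}  FIRST(A)={a}
round 2: (stable)
  FIRST(S)={a}  FIRST(A)={a}

Compute FOLLOW by fixpoint:
FOLLOW(S) := {$}
pass 1:
  A→A b S: FOLLOW(A) ⊇ FIRST(b) = {b}; new: +{b}
  A→A b S: FOLLOW(S) ⊇ FOLLOW(A) ⊇ {b}; new: +{b}
  S→A: FOLLOW(A) ⊇ FOLLOW(S) ⊇ {$,b}; new: +{$}
  FOLLOW(S)={$,b}  FOLLOW(A)={$,b}
pass 2: done
  FOLLOW(S)={$,b}  FOLLOW(A)={$,b}

FOLLOW(A) = ["$", "b"]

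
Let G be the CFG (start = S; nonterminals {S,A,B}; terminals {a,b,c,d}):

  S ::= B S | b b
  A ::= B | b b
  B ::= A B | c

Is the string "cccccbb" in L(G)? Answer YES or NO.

Convert to CNF:
  S -> B S | T0 T0
  A -> A B | T0 T0 | c
  B -> A B | c
  T0 -> b

CYK table (by increasing span):
  [0..0]={A,B}  "c"
  [1..1]={A,B}  "c"
  [2..2]={A,B}  "c"
  [3..3]={A,B}  "c"
  [4..4]={A,B}  "c"
  [5..5]={T0}  "b"  orig:{}
  [6..6]={T0}  "b"  orig:{}
  [0..1]={A,B}  "cc"
  [1..2]={A,B}  "cc"
  [2..3]={A,B}  "cc"
  [3..4]={A,B}  "cc"
  [4..5]=∅  "cb"
  [5..6]={A,S}  "bb"
  [0..2]={A,B}  "ccc"
  [1..3]={A,B}  "ccc"
  [2..4]={A,B}  "ccc"
  [3..5]=∅  "ccb"
  [4..6]={S}  "cbb"
  [0..3]={A,B}  "cccc"
  [1..4]={A,B}  "cccc"
  [2..5]=∅  "cccb"
  [3..6]={S}  "ccbb"
  [0..4]={A,B}  "ccccc"
  [1..5]=∅  "ccccb"
  [2..6]={S}  "cccbb"
  [0..5]=∅  "cccccb"
  [1..6]={S}  "ccccbb"
  [0..6]={S}  "cccccbb"

S ∈ T[0,6] ⇒ YES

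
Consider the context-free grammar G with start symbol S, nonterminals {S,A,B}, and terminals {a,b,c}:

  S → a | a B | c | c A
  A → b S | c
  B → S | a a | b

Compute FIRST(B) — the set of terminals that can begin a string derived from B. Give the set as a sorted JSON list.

FIRST sets, iterate to fixpoint:
round 1:
  A via A→b S: +{b}
  A via A→c: +{c}
  B via B→a a: +{a}
  B via B→b: +{b}
  S via S→a: +{a}
  S via S→c: +{c}
  S: {a,c}  A: {b,c}  B: {a,b}
round 2:
  B via B→S: +{c}
  S: {a,c}  A: {b,c}  B: {a,b,c}
round 3: done
  S: {a,c}  A: {b,c}  B: {a,b,c}

FIRST(B) = ["a", "b", "c"]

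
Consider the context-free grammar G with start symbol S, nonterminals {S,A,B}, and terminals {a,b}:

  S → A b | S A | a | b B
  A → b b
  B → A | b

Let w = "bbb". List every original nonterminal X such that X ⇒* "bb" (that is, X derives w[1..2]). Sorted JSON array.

Convert to CNF:
  S -> A T0 | S A | T0 B | a
  A -> T0 T0
  B -> T0 T0 | b
  T0 -> b

CYK fill, restricted to cells inside w[1..2]:
  cell(1,1) b: {B,T0}  orig:{B}
  cell(2,2) b: {B,T0}  orig:{B}
  cell(1,2) bb: {A,B,S}

Original NTs in T[1,2] deriving "bb": ["A", "B", "S"]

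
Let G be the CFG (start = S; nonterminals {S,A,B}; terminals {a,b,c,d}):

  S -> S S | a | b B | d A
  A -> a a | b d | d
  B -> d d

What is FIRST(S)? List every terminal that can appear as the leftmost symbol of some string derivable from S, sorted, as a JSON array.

FIRST iteration:
round 1:
  A via A→a a: +{a}
  A via A→b d: +{b}
  A via A→d: +{d}
  B via B→d d: +{d}
  S via S→a: +{a}
  S via S→b B: +{b}
  S via S→d A: +{d}
  FIRST[S]={a,b,d}  FIRST[A]={a,b,d}  FIRST[B]={d}
round 2: done
  FIRST[S]={a,b,d}  FIRST[A]={a,b,d}  FIRST[B]={d}

FIRST(S) = ["a", "b", "d"]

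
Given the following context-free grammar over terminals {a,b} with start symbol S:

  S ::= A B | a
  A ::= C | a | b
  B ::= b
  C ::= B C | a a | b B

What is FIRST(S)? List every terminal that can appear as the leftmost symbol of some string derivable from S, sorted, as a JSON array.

FIRST sets, iterate to fixpoint:
pass 1:
  A via A→a: +{a}
  A via A→b: +{b}
  B via B→b: +{b}
  C via C→B C: +{b}
  C via C→a a: +{a}
  S via S→A B: +{a,b}
  FIRST(S)={a,b}  FIRST(A)={a,b}  FIRST(B)={b}  FIRST(C)={a,b}
pass 2: — fixpoint
  FIRST(S)={a,b}  FIRST(A)={a,b}  FIRST(B)={b}  FIRST(C)={a,b}

FIRST(S) = ["a", "b"]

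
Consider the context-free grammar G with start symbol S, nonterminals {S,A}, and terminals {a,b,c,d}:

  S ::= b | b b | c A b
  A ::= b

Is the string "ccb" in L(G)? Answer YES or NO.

CNF form of G:
  S -> T0 T0 | T1 X2 | b
  A -> b
  T0 -> b
  T1 -> c
  X2 -> A T0

CYK table (by increasing span):
  [0..0]={T1}  "c"  orig:{}
  [1..1]={T1}  "c"  orig:{}
  [2..2]={A,S,T0}  "b"  orig:{A,S}
  [0..1]=∅  "cc"
  [1..2]=∅  "cb"
  [0..2]=∅  "ccb"

S ∉ T[0,2] ⇒ NO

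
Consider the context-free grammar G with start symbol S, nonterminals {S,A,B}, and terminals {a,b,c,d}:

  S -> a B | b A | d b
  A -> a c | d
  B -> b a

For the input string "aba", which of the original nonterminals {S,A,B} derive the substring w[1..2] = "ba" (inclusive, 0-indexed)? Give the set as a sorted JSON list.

CNF form of G:
  S -> T0 B | T2 A | T3 T2
  A -> T0 T1 | d
  B -> T2 T0
  T0 -> a
  T1 -> c
  T2 -> b
  T3 -> d

Fill CYK table bottom-up (cells [i..j] with 1 ≤ i ≤ j ≤ 2 only):
  [1..1]={T2}  "b"  orig:{}
  [2..2]={T0}  "a"  orig:{}
  [1..2]={B}  "ba"

Original NTs in T[1,2] deriving "ba": ["B"]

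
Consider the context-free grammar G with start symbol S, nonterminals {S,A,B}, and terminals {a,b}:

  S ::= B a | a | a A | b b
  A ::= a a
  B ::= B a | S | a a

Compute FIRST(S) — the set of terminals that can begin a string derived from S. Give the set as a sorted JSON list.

Compute FIRST by fixpoint:
round 1:
  A via A→a a: +{a}
  B via B→a a: +{a}
  S via S→B a: +{a}
  S via S→b b: +{b}
  FIRST(S)={a,b}  FIRST(A)={a}  FIRST(B)={a}
round 2:
  B via B→S: +{b}
  FIRST(S)={a,b}  FIRST(A)={a}  FIRST(B)={a,b}
round 3: (stable)
  FIRST(S)={a,b}  FIRST(A)={a}  FIRST(B)={a,b}

FIRST(S) = ["a", "b"]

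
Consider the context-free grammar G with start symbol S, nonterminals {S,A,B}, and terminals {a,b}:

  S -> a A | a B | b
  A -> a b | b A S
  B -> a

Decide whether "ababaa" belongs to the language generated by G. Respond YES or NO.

CNF form of G:
  S -> T0 A | T0 B | b
  A -> T0 T1 | T1 X2
  B -> a
  T0 -> a
  T1 -> b
  X2 -> A S

CYK fill:
  cell(0,0) a: {B,T0}  orig:{B}
  cell(1,1) b: {S,T1}  orig:{S}
  cell(2,2) a: {B,T0}  orig:{B}
  cell(3,3) b: {S,T1}  orig:{S}
  cell(4,4) a: {B,T0}  orig:{B}
  cell(5,5) a: {B,T0}  orig:{B}
  cell(0,1) ab: {A}
  cell(1,2) ba: ∅
  cell(2,3) ab: {A}
  cell(3,4) ba: ∅
  cell(4,5) aa: {S}
  cell(0,2) aba: ∅
  cell(1,3) bab: ∅
  cell(2,4) aba: ∅
  cell(3,5) baa: ∅
  cell(0,3) abab: ∅
  cell(1,4) baba: ∅
  cell(2,5) abaa: {X2}  orig:{}
  cell(0,4) ababa: ∅
  cell(1,5) babaa: {A}
  cell(0,5) ababaa: {S}

S ∈ T[0,5] ⇒ YES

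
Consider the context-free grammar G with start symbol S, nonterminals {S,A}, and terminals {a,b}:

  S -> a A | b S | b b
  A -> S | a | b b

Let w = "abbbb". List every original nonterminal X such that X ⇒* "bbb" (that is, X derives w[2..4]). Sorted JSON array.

Convert to CNF:
  S -> T0 A | T1 S | T1 T1
  A -> T0 A | T1 S | T1 T1 | a
  T0 -> a
  T1 -> b

CYK table (by increasing span) (cells [i..j] with 2 ≤ i ≤ j ≤ 4 only):
  cell(2,2) b: {T1}  orig:{}
  cell(3,3) b: {T1}  orig:{}
  cell(4,4) b: {T1}  orig:{}
  cell(2,3) bb: {A,S}
  cell(3,4) bb: {A,S}
  cell(2,4) bbb: {A,S}

Original NTs in T[2,4] deriving "bbb": ["A", "S"]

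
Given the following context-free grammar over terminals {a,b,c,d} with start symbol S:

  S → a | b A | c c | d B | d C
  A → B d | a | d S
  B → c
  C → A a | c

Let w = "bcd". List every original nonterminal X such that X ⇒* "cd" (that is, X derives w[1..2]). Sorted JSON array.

CNF form of G:
  S -> T0 B | T0 C | T2 A | T3 T3 | a
  A -> B T0 | T0 S | a
  B -> c
  C -> A T1 | c
  T0 -> d
  T1 -> a
  T2 -> b
  T3 -> c

CYK fill, restricted to cells inside w[1..2]:
  [1..1]={B,C,T3}  "c"  orig:{B,C}
  [2..2]={T0}  "d"  orig:{}
  [1..2]={A}  "cd"

Original NTs in T[1,2] deriving "cd": ["A"]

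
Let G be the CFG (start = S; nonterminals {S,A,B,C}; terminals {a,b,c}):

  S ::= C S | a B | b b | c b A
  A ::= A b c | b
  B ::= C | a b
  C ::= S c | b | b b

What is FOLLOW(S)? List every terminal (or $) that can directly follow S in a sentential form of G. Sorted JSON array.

Compute FIRST by fixpoint:
pass 1:
  A via A→b: +{b}
  B via B→a b: +{a}
  C via C→b: +{b}
  S via S→C S: +{b}
  S via S→a B: +{a}
  S via S→c b A: +{c}
  FIRST[S]={a,b,c}  FIRST[A]={b}  FIRST[B]={a}  FIRST[C]={b}
pass 2:
  B via B→C: +{b}
  C via C→S c: +{a,c}
  FIRST[S]={a,b,c}  FIRST[A]={b}  FIRST[B]={a,b}  FIRST[C]={a,b,c}
pass 3:
  B via B→C: +{c}
  FIRST[S]={a,b,c}  FIRST[A]={b}  FIRST[B]={a,b,c}  FIRST[C]={a,b,c}
pass 4: (no change)
  FIRST[S]={a,b,c}  FIRST[A]={b}  FIRST[B]={a,b,c}  FIRST[C]={a,b,c}

FOLLOW sets:
FOLLOW(S) := {$}
round 1:
  A→A b c: FOLLOW(A) ⊇ FIRST(b) = {b}; new: +{b}
  C→S c: FOLLOW(S) ⊇ FIRST(c) = {c}; new: +{c}
  S→C S: FOLLOW(C) ⊇ FIRST(S) = {a,b,c}; new: +{a,b,c}
  S→a B: FOLLOW(B) ⊇ FOLLOW(S) ⊇ {$,c}; new: +{$,c}
  S→c b A: FOLLOW(A) ⊇ FOLLOW(S) ⊇ {$,c}; new: +{$,c}
  S: {$,c}  A: {$,b,c}  B: {$,c}  C: {a,b,c}
round 2:
  B→C: FOLLOW(C) ⊇ FOLLOW(B) ⊇ {$,c}; new: +{$}
  S: {$,c}  A: {$,b,c}  B: {$,c}  C: {$,a,b,c}
round 3: (no change)
  S: {$,c}  A: {$,b,c}  B: {$,c}  C: {$,a,b,c}

FOLLOW(S) = ["$", "c"]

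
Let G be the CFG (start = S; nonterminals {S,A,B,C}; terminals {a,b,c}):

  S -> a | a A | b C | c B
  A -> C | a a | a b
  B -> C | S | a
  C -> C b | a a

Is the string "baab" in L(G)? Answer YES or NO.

CNF form of G:
  S -> T0 C | T1 A | T2 B | a
  A -> C T0 | T1 T0 | T1 T1
  B -> C T0 | T0 C | T1 A | T1 T1 | T2 B | a
  C -> C T0 | T1 T1
  T0 -> b
  T1 -> a
  T2 -> c

Fill CYK table bottom-up:
  T[0,0] 'b' = {T0}  orig:{}
  T[1,1] 'a' = {B,S,T1}  orig:{B,S}
  T[2,2] 'a' = {B,S,T1}  orig:{B,S}
  T[3,3] 'b' = {T0}  orig:{}
  T[0,1] 'ba' = ∅
  T[1,2] 'aa' = {A,B,C}
  T[2,3] 'ab' = {A}
  T[0,2] 'baa' = {B,S}
  T[1,3] 'aab' = {A,B,C,S}
  T[0,3] 'baab' = {B,S}

S ∈ T[0,3] ⇒ YES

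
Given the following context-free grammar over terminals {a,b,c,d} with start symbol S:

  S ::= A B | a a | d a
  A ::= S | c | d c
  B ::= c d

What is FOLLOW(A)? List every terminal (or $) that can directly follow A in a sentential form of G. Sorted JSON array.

FIRST iteration:
pass 1:
  A via A→c: +{c}
  A via A→d c: +{d}
  B via B→c d: +{c}
  S via S→A B: +{c,d}
  S via S→a a: +{a}
  FIRST(S)={a,c,d}  FIRST(A)={c,d}  FIRST(B)={c}
pass 2:
  A via A→S: +{a}
  FIRST(S)={a,c,d}  FIRST(A)={a,c,d}  FIRST(B)={c}
pass 3: (no change)
  FIRST(S)={a,c,d}  FIRST(A)={a,c,d}  FIRST(B)={c}

FOLLOW iteration:
initialize: $ ∈ FOLLOW(S)
[1]
  S→A B: FOLLOW(A) ⊇ FIRST(B) = {c}; new: +{c}
  S→A B: FOLLOW(B) ⊇ FOLLOW(S) ⊇ {$}; new: +{$}
  FOLLOW[S]={$}  FOLLOW[A]={c}  FOLLOW[B]={$}
[2]
  A→S: FOLLOW(S) ⊇ FOLLOW(A) ⊇ {c}; new: +{c}
  S→A B: FOLLOW(B) ⊇ FOLLOW(S) ⊇ {$,c}; new: +{c}
  FOLLOW[S]={$,c}  FOLLOW[A]={c}  FOLLOW[B]={$,c}
[3] (stable)
  FOLLOW[S]={$,c}  FOLLOW[A]={c}  FOLLOW[B]={$,c}

FOLLOW(A) = ["c"]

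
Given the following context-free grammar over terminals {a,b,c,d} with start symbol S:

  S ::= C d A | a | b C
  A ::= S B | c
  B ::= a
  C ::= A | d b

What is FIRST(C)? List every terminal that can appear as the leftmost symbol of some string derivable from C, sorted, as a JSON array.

FIRST iteration:
pass 1:
  A via A→c: +{c}
  B via B→a: +{a}
  C via C→A: +{c}
  C via C→d b: +{d}
  S via S→C d A: +{c,d}
  S via S→a: +{a}
  S via S→b C: +{b}
  S: {a,b,c,d}  A: {c}  B: {a}  C: {c,d}
pass 2:
  A via A→S B: +{a,b,d}
  C via C→A: +{a,b}
  S: {a,b,c,d}  A: {a,b,c,d}  B: {a}  C: {a,b,c,d}
pass 3: (no change)
  S: {a,b,c,d}  A: {a,b,c,d}  B: {a}  C: {a,b,c,d}

FIRST(C) = ["a", "b", "c", "d"]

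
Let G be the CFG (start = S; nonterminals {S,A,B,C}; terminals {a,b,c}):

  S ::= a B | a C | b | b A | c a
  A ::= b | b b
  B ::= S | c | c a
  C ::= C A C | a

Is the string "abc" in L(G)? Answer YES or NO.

CNF form of G:
  S -> T0 A | T1 B | T1 C | T2 T1 | b
  A -> T0 T0 | b
  B -> T0 A | T1 B | T1 C | T2 T1 | b | c
  C -> C X3 | a
  T0 -> b
  T1 -> a
  T2 -> c
  X3 -> A C

CYK fill:
  [0..0]={C,T1}  "a"  orig:{C}
  [1..1]={A,B,S,T0}  "b"  orig:{A,B,S}
  [2..2]={B,T2}  "c"  orig:{B}
  [0..1]={B,S}  "ab"
  [1..2]=∅  "bc"
  [0..2]=∅  "abc"

S ∉ T[0,2] ⇒ NO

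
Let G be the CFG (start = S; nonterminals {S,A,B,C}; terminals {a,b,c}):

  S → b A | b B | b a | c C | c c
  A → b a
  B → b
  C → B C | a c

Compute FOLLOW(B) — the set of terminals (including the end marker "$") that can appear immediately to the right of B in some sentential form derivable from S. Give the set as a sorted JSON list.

Compute FIRST by fixpoint:
round 1:
  A via A→b a: +{b}
  B via B→b: +{b}
  C via C→B C: +{b}
  C via C→a c: +{a}
  S via S→b A: +{b}
  S via S→c C: +{c}
  FIRST(S)={b,c}  FIRST(A)={b}  FIRST(B)={b}  FIRST(C)={a,b}
round 2: (no change)
  FIRST(S)={b,c}  FIRST(A)={b}  FIRST(B)={b}  FIRST(C)={a,b}

FOLLOW iteration:
seed FOLLOW(S) with $
pass 1:
  C→B C: FOLLOW(B) ⊇ FIRST(C) = {a,b}; new: +{a,b}
  S→b A: FOLLOW(A) ⊇ FOLLOW(S) ⊇ {$}; new: +{$}
  S→b B: FOLLOW(B) ⊇ FOLLOW(S) ⊇ {$}; new: +{$}
  S→c C: FOLLOW(C) ⊇ FOLLOW(S) ⊇ {$}; new: +{$}
  S: {$}  A: {$}  B: {$,a,b}  C: {$}
pass 2: — fixpoint
  S: {$}  A: {$}  B: {$,a,b}  C: {$}

FOLLOW(B) = ["$", "a", "b"]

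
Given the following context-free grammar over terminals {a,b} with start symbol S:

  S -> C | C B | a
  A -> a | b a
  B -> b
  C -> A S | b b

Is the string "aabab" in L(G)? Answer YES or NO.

Convert to CNF:
  S -> A S | C B | T0 T0 | a
  A -> T0 T1 | a
  B -> b
  C -> A S | T0 T0
  T0 -> b
  T1 -> a

Fill CYK table bottom-up:
  T[0,0] 'a' = {A,S,T1}  orig:{A,S}
  T[1,1] 'a' = {A,S,T1}  orig:{A,S}
  T[2,2] 'b' = {B,T0}  orig:{B}
  T[3,3] 'a' = {A,S,T1}  orig:{A,S}
  T[4,4] 'b' = {B,T0}  orig:{B}
  T[0,1] 'aa' = {C,S}
  T[1,2] 'ab' = ∅
  T[2,3] 'ba' = {A}
  T[3,4] 'ab' = ∅
  T[0,2] 'aab' = {S}
  T[1,3] 'aba' = ∅
  T[2,4] 'bab' = ∅
  T[0,3] 'aaba' = ∅
  T[1,4] 'abab' = ∅
  T[0,4] 'aabab' = ∅

S ∉ T[0,4] ⇒ NO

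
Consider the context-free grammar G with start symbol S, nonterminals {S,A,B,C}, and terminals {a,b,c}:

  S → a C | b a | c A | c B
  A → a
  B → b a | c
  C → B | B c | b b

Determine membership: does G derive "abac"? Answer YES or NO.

Convert to CNF:
  S -> T0 T1 | T1 C | T2 A | T2 B
  A -> a
  B -> T0 T1 | c
  C -> B T2 | T0 T0 | T0 T1 | c
  T0 -> b
  T1 -> a
  T2 -> c

Fill CYK table bottom-up:
  cell(0,0) a: {A,T1}  orig:{A}
  cell(1,1) b: {T0}  orig:{}
  cell(2,2) a: {A,T1}  orig:{A}
  cell(3,3) c: {B,C,T2}  orig:{B,C}
  cell(0,1) ab: ∅
  cell(1,2) ba: {B,C,S}
  cell(2,3) ac: {S}
  cell(0,2) aba: {S}
  cell(1,3) bac: {C}
  cell(0,3) abac: {S}

S ∈ T[0,3] ⇒ YES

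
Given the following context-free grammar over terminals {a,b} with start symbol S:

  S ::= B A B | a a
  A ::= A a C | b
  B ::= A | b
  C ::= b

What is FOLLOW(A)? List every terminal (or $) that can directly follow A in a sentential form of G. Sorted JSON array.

FIRST sets, iterate to fixpoint:
round 1:
  A via A→b: +{b}
  B via B→A: +{b}
  C via C→b: +{b}
  S via S→B A B: +{b}
  S via S→a a: +{a}
  S: {a,b}  A: {b}  B: {b}  C: {b}
round 2: (no change)
  S: {a,b}  A: {b}  B: {b}  C: {b}

Compute FOLLOW by fixpoint:
initialize: $ ∈ FOLLOW(S)
[1]
  A→A a C: FOLLOW(A) ⊇ FIRST(a) = {a}; new: +{a}
  A→A a C: FOLLOW(C) ⊇ FOLLOW(A) ⊇ {a}; new: +{a}
  S→B A B: FOLLOW(B) ⊇ FIRST(A) = {b}; new: +{b}
  S→B A B: FOLLOW(A) ⊇ FIRST(B) = {b}; new: +{b}
  S→B A B: FOLLOW(B) ⊇ FOLLOW(S) ⊇ {$}; new: +{$}
  FOLLOW[S]={$}  FOLLOW[A]={a,b}  FOLLOW[B]={$,b}  FOLLOW[C]={a}
[2]
  A→A a C: FOLLOW(C) ⊇ FOLLOW(A) ⊇ {a,b}; new: +{b}
  B→A: FOLLOW(A) ⊇ FOLLOW(B) ⊇ {$,b}; new: +{$}
  FOLLOW[S]={$}  FOLLOW[A]={$,a,b}  FOLLOW[B]={$,b}  FOLLOW[C]={a,b}
[3]
  A→A a C: FOLLOW(C) ⊇ FOLLOW(A) ⊇ {$,a,b}; new: +{$}
  FOLLOW[S]={$}  FOLLOW[A]={$,a,b}  FOLLOW[B]={$,b}  FOLLOW[C]={$,a,b}
[4] (stable)
  FOLLOW[S]={$}  FOLLOW[A]={$,a,b}  FOLLOW[B]={$,b}  FOLLOW[C]={$,a,b}

FOLLOW(A) = ["$", "a", "b"]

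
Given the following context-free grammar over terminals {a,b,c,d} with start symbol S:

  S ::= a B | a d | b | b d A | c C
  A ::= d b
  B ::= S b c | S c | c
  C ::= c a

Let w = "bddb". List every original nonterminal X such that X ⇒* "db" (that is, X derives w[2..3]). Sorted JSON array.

Convert to CNF:
  S -> T1 X5 | T2 C | T3 B | T3 T0 | b
  A -> T0 T1
  B -> S T2 | S X4 | c
  C -> T2 T3
  T0 -> d
  T1 -> b
  T2 -> c
  T3 -> a
  X4 -> T1 T2
  X5 -> T0 A

Fill CYK table bottom-up — only the sub-triangle for w[2..3]:
  cell(2,2) d: {T0}  orig:{}
  cell(3,3) b: {S,T1}  orig:{S}
  cell(2,3) db: {A}

Original NTs in T[2,3] deriving "db": ["A"]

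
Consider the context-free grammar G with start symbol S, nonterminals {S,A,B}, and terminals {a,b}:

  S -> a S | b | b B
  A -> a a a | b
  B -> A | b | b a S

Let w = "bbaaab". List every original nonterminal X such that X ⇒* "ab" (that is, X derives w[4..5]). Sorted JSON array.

CNF form of G:
  S -> T0 S | T1 B | b
  A -> T0 X2 | b
  B -> T0 X3 | T1 X4 | b
  T0 -> a
  T1 -> b
  X2 -> T0 T0
  X3 -> T0 T0
  X4 -> T0 S

Fill CYK table bottom-up (cells [i..j] with 4 ≤ i ≤ j ≤ 5 only):
  [4..4]={T0}  "a"  orig:{}
  [5..5]={A,B,S,T1}  "b"  orig:{A,B,S}
  [4..5]={S,X4}  "ab"  orig:{S}

Original NTs in T[4,5] deriving "ab": ["S"]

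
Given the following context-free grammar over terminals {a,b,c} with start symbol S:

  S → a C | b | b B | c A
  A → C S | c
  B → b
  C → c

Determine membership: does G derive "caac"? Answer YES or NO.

CNF form of G:
  S -> T0 C | T1 B | T2 A | b
  A -> C S | c
  B -> b
  C -> c
  T0 -> a
  T1 -> b
  T2 -> c

Fill CYK table bottom-up:
  T[0,0] 'c' = {A,C,T2}  orig:{A,C}
  T[1,1] 'a' = {T0}  orig:{}
  T[2,2] 'a' = {T0}  orig:{}
  T[3,3] 'c' = {A,C,T2}  orig:{A,C}
  T[0,1] 'ca' = ∅
  T[1,2] 'aa' = ∅
  T[2,3] 'ac' = {S}
  T[0,2] 'caa' = ∅
  T[1,3] 'aac' = ∅
  T[0,3] 'caac' = ∅

S ∉ T[0,3] ⇒ NO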